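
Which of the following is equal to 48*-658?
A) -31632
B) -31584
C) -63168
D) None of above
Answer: B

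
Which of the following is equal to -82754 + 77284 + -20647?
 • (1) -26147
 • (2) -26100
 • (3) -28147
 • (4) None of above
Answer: 4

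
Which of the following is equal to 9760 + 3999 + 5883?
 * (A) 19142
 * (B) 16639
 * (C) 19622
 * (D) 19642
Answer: D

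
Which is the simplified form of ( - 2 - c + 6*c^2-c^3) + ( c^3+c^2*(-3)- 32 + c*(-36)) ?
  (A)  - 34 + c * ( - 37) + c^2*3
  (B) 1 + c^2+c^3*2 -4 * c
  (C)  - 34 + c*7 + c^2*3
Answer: A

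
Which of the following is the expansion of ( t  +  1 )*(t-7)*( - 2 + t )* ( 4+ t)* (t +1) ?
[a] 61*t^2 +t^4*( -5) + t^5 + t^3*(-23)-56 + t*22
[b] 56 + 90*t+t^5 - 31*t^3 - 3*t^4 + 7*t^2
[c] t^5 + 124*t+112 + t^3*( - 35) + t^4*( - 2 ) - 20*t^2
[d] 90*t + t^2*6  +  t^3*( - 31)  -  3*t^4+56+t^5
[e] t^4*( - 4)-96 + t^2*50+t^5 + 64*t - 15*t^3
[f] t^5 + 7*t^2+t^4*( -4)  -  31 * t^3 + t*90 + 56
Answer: b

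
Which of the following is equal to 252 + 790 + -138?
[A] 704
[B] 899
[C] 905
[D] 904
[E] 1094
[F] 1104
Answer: D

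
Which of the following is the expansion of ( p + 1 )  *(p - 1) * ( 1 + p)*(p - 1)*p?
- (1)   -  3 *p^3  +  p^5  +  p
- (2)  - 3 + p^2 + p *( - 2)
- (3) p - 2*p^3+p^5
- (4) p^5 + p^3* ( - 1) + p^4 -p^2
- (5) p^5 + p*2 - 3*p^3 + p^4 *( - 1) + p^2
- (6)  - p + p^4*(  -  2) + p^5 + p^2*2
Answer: 3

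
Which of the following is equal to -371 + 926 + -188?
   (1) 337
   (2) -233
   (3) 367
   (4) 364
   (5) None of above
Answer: 3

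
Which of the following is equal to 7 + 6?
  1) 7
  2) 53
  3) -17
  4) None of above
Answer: 4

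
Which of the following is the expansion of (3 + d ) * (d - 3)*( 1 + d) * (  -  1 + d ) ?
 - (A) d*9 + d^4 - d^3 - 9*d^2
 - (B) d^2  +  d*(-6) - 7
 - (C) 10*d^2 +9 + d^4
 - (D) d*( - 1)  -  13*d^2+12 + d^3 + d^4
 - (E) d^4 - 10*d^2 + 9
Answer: E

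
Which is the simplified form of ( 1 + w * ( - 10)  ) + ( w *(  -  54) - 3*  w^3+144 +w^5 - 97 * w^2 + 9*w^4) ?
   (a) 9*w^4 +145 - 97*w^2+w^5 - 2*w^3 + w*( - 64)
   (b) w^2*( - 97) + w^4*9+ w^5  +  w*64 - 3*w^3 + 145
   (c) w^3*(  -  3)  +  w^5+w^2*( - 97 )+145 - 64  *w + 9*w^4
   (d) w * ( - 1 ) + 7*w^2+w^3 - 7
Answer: c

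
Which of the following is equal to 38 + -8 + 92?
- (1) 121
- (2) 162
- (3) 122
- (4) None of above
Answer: 3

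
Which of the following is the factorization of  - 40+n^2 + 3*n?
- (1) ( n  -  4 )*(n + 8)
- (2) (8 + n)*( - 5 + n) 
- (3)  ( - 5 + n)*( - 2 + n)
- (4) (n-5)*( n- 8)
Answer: 2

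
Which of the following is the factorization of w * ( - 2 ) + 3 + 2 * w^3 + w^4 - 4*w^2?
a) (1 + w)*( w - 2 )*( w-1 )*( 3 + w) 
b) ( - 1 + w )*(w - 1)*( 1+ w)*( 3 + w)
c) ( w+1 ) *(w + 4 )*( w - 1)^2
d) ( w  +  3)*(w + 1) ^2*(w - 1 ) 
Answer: b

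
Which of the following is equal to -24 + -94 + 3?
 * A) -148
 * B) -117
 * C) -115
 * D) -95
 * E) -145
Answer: C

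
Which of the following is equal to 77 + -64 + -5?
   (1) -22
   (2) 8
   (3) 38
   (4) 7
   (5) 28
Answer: 2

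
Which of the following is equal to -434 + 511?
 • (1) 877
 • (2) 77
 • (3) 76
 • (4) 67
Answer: 2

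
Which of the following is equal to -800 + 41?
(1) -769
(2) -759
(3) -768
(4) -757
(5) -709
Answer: 2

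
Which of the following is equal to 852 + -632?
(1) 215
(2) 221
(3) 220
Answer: 3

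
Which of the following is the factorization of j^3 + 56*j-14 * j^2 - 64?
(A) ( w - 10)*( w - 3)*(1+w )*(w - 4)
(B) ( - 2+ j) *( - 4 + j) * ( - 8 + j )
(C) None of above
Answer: B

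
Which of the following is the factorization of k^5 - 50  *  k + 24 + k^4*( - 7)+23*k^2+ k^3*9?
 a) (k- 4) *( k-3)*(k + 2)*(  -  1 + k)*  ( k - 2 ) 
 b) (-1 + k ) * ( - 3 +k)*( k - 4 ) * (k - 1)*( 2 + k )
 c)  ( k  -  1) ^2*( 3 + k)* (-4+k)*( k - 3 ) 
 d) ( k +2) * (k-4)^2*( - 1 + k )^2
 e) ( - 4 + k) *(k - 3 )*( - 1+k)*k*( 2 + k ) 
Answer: b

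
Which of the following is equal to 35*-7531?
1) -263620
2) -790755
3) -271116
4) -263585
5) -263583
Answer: 4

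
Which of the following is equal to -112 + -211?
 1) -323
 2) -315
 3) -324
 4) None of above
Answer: 1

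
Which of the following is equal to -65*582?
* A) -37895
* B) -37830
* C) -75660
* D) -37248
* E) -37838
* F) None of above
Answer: B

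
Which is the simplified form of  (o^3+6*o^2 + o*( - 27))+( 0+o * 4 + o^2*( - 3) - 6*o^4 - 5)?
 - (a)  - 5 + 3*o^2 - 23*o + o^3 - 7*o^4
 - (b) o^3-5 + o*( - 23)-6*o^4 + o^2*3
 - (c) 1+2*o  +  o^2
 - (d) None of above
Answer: b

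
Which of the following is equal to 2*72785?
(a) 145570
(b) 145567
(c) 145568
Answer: a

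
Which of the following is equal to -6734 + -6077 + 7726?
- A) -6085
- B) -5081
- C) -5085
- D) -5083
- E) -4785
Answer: C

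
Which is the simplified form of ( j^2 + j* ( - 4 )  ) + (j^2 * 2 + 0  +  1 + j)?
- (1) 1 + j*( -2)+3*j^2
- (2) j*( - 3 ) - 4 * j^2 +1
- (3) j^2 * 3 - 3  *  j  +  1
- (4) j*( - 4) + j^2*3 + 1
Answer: 3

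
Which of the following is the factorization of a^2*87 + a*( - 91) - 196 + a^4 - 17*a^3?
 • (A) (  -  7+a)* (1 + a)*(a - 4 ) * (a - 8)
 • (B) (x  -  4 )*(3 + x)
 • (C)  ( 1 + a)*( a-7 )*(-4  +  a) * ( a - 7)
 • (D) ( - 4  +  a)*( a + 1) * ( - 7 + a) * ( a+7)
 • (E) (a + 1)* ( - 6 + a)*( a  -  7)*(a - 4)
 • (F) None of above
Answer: C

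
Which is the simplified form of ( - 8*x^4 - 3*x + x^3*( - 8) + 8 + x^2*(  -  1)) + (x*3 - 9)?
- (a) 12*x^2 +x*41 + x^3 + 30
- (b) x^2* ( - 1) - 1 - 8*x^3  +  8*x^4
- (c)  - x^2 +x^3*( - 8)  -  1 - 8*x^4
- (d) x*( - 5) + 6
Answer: c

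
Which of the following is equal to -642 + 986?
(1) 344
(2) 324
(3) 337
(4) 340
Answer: 1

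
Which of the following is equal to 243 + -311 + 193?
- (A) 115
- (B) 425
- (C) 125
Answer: C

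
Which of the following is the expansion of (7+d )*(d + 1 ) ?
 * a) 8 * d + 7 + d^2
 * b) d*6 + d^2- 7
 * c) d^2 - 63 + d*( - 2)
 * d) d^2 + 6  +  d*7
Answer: a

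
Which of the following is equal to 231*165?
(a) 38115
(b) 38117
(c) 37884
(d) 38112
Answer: a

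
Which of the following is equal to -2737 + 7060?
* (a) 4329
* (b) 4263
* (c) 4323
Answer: c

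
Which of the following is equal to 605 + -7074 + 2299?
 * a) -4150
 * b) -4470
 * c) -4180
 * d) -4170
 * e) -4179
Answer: d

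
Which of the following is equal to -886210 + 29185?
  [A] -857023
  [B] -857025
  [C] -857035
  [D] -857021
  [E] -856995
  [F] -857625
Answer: B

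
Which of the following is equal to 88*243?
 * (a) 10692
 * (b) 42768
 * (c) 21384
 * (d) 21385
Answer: c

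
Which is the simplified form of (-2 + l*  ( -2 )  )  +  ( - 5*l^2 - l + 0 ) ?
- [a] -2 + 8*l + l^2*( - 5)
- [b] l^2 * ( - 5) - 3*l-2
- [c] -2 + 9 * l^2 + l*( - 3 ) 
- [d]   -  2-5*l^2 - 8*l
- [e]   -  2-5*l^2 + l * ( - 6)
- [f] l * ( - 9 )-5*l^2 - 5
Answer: b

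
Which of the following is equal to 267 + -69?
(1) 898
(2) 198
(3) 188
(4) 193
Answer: 2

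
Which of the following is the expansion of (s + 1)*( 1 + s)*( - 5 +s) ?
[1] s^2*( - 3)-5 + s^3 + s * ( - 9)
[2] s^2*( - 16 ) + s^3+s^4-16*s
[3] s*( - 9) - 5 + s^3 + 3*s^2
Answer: 1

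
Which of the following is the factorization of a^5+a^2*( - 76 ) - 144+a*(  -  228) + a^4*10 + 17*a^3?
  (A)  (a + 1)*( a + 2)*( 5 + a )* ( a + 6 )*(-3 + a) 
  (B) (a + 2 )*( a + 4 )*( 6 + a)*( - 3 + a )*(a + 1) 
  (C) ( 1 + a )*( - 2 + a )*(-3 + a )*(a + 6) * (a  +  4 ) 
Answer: B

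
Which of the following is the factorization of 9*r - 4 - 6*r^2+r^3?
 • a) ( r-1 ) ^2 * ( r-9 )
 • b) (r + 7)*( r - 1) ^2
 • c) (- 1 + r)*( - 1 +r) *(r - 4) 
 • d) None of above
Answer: c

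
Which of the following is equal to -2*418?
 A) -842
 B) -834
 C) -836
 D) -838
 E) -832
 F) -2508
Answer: C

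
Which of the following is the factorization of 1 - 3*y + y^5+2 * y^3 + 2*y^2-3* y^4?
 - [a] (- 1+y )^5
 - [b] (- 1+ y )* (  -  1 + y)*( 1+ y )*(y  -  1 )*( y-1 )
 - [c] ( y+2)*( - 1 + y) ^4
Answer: b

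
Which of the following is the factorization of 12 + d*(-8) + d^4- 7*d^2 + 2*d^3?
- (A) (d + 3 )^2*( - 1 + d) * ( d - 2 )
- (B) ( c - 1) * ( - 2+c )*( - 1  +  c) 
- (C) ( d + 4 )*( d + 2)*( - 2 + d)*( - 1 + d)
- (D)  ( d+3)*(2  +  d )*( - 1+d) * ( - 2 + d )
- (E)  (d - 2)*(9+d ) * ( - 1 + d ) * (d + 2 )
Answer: D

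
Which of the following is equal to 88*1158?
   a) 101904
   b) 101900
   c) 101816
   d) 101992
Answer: a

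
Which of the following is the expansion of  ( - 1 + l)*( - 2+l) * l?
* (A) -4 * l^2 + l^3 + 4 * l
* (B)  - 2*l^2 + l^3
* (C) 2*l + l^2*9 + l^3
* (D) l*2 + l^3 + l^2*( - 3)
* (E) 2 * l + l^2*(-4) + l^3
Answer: D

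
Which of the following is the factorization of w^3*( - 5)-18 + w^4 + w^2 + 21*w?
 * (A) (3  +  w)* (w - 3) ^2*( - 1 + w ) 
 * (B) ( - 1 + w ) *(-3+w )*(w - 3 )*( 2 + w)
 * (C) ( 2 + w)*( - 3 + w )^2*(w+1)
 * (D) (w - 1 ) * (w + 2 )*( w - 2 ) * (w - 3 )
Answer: B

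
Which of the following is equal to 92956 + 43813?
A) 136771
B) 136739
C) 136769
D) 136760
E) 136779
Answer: C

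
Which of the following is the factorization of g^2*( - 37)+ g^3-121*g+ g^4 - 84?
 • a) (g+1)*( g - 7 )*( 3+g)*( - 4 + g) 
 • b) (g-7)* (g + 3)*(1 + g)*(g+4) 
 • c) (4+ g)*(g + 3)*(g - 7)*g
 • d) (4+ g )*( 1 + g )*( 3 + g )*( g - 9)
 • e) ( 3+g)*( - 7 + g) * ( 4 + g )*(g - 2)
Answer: b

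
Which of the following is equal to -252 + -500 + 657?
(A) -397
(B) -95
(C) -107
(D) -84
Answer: B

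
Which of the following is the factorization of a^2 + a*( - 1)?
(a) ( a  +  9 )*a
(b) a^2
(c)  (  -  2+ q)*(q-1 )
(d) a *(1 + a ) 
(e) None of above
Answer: e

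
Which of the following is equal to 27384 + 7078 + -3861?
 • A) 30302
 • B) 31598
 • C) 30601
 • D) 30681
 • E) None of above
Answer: C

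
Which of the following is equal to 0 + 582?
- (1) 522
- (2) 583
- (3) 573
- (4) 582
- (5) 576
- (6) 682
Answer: 4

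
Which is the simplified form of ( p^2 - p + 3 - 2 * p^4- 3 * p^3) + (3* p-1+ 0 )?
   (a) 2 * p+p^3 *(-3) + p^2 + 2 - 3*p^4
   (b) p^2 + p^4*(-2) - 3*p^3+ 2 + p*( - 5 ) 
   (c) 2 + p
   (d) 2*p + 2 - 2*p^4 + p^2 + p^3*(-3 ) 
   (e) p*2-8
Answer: d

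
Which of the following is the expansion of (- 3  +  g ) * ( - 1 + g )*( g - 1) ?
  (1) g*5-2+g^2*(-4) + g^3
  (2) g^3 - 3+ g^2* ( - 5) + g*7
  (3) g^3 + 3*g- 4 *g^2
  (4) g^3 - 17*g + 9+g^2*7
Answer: 2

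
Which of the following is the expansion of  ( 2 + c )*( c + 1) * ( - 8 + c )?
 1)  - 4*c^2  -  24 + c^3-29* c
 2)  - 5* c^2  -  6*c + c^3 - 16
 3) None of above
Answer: 3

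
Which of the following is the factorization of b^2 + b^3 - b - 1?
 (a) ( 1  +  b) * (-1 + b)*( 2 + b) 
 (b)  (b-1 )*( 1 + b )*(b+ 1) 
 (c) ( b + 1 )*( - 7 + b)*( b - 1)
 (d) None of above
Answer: b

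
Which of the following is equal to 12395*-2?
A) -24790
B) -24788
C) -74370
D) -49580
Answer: A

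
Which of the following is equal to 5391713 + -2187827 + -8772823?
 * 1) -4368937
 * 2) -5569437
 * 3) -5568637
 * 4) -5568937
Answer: 4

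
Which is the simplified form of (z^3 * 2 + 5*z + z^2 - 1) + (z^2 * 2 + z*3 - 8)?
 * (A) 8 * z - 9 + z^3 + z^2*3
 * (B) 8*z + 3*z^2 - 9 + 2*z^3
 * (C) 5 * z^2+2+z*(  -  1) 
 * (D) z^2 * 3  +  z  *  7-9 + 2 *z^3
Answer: B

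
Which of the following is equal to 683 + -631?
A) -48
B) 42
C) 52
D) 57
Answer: C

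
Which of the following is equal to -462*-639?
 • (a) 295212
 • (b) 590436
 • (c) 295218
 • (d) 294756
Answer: c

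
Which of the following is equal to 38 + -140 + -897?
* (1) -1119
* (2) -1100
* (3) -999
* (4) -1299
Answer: 3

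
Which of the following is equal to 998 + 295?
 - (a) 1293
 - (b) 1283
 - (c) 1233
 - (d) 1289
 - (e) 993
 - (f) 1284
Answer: a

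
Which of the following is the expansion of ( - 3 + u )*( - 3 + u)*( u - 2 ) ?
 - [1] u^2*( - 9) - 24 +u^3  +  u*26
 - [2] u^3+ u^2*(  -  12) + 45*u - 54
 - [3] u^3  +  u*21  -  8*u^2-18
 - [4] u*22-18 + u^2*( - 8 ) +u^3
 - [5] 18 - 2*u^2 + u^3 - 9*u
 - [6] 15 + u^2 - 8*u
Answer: 3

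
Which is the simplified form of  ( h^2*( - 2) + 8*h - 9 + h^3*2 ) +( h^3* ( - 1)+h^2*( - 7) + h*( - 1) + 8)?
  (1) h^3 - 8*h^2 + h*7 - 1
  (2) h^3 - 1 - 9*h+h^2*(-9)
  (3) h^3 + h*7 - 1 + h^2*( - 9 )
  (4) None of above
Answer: 3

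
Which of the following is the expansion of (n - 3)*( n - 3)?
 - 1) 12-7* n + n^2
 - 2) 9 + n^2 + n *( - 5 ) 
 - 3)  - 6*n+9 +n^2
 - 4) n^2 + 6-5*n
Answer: 3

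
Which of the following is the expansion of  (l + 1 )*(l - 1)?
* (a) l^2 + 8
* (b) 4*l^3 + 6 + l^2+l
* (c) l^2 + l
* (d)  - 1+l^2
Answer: d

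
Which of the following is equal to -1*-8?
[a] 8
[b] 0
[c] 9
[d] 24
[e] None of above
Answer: a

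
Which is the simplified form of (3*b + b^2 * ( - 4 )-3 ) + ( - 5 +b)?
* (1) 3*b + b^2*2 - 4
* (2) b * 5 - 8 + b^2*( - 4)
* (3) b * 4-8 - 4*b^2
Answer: 3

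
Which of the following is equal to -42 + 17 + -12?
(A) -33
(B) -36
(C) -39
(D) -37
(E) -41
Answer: D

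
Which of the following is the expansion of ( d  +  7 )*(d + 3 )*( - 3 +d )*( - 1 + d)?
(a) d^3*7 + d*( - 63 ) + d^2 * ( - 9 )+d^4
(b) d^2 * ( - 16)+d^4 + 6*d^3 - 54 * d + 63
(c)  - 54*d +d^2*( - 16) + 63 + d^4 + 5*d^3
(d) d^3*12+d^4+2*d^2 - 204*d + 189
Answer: b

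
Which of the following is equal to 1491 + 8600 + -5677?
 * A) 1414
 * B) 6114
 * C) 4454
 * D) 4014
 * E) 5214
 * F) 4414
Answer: F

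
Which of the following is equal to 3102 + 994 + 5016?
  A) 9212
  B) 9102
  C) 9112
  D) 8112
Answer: C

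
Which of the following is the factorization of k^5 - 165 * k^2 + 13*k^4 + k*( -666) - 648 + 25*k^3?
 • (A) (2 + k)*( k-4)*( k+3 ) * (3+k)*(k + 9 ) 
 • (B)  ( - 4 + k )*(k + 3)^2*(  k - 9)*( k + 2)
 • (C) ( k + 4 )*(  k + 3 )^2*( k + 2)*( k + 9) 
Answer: A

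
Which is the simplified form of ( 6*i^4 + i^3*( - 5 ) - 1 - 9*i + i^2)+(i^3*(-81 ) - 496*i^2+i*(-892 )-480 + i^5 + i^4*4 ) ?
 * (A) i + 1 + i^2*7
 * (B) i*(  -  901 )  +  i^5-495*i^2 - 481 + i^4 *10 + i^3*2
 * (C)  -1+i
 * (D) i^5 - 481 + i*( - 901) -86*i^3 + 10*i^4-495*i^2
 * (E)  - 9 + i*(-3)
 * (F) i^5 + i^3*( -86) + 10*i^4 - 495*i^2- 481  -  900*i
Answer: D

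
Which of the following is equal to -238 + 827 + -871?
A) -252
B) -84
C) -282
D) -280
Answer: C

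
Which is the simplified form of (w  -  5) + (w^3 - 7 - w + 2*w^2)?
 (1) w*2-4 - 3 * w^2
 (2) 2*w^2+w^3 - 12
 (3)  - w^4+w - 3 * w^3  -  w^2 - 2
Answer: 2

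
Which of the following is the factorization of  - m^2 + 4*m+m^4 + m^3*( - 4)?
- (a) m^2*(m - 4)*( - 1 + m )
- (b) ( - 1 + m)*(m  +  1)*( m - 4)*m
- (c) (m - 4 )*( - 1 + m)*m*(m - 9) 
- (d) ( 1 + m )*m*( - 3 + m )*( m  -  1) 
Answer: b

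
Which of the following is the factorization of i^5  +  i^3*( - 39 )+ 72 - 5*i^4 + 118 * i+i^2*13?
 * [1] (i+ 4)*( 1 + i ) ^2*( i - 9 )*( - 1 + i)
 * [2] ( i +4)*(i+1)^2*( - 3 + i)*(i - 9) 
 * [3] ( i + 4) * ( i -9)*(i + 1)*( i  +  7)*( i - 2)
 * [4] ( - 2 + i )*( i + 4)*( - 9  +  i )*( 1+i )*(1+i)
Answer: 4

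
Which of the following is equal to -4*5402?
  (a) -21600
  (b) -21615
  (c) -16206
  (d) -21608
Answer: d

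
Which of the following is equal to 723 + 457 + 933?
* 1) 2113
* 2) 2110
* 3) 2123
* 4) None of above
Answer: 1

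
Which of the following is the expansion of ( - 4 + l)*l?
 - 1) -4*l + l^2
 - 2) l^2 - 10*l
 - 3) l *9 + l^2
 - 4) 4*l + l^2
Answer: 1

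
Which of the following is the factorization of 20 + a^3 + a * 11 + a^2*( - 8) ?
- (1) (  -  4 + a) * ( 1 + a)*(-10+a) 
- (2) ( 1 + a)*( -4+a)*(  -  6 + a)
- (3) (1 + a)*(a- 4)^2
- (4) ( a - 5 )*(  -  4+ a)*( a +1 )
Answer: 4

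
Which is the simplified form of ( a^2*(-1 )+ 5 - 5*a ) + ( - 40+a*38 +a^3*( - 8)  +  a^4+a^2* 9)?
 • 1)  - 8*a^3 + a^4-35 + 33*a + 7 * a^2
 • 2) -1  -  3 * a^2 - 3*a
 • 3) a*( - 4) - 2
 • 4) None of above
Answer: 4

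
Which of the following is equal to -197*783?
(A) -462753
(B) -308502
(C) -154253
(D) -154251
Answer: D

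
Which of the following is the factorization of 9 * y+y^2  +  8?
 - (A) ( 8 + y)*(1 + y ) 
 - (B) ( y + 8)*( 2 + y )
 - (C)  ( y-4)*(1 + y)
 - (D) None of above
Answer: A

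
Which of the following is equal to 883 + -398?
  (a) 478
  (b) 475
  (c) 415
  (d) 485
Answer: d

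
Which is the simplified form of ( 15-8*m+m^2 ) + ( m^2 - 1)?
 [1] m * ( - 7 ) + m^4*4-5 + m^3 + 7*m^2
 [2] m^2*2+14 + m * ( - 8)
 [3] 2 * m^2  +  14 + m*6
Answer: 2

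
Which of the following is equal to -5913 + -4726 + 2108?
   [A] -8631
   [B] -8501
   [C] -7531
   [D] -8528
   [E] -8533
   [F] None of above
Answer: F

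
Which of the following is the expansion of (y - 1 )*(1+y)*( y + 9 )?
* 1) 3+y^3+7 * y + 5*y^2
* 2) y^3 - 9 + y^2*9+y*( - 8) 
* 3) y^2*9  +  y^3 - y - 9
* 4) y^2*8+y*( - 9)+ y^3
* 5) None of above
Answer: 3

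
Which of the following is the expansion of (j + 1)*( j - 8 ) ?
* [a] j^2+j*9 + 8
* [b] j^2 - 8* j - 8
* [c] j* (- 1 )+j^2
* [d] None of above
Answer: d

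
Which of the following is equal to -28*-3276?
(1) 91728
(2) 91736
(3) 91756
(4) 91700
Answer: 1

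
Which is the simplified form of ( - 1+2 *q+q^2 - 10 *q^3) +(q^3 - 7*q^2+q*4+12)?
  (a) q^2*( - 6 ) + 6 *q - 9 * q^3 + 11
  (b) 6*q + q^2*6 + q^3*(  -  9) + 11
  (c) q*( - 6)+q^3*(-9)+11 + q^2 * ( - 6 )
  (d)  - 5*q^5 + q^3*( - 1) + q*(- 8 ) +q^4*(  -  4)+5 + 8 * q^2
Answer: a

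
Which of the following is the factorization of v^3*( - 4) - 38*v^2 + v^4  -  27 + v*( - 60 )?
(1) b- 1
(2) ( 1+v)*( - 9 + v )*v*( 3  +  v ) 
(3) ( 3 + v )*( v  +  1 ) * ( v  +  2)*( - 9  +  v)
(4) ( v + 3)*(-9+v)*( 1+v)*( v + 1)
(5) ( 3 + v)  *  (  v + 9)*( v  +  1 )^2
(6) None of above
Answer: 4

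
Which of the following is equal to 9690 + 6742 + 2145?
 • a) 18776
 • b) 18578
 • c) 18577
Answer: c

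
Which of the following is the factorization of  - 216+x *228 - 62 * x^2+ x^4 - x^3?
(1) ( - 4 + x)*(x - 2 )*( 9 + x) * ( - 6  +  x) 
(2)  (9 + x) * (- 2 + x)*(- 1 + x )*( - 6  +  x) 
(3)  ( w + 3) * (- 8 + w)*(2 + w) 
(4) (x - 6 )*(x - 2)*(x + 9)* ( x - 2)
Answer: 4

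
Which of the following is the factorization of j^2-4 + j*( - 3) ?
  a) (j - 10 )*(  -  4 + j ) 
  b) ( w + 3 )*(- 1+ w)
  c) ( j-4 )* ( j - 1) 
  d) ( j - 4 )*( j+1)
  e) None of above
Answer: d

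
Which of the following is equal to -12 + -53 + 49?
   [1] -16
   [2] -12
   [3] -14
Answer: 1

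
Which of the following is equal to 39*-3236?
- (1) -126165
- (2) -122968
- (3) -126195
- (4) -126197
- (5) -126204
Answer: 5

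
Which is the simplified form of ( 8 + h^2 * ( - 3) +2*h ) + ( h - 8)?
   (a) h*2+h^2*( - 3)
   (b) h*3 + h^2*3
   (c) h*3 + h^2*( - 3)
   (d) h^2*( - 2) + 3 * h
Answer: c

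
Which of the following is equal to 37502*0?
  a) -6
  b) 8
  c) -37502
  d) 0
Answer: d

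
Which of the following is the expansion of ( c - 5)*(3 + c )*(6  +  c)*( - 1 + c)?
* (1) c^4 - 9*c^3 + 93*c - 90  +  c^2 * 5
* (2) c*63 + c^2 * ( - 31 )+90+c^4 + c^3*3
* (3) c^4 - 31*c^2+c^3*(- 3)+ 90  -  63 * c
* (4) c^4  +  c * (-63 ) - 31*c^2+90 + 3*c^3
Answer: 4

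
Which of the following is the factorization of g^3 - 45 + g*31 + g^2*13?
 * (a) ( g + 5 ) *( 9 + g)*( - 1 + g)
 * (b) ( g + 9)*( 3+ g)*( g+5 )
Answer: a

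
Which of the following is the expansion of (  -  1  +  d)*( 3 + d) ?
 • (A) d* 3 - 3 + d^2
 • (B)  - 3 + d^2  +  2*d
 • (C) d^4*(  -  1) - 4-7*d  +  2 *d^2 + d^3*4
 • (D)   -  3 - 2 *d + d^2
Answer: B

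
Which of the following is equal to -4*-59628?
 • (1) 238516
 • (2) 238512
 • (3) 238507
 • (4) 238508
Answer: 2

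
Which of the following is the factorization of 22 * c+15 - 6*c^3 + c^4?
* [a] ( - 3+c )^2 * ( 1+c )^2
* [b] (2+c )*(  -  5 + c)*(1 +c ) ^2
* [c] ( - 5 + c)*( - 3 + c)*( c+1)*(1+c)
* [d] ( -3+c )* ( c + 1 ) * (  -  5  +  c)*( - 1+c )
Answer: c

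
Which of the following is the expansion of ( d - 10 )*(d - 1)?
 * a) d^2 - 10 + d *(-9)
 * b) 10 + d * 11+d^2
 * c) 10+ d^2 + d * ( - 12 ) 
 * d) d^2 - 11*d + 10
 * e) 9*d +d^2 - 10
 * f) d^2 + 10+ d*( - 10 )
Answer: d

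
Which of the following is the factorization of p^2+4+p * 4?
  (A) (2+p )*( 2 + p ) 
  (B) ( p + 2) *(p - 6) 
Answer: A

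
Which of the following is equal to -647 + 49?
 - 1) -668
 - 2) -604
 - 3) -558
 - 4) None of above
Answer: 4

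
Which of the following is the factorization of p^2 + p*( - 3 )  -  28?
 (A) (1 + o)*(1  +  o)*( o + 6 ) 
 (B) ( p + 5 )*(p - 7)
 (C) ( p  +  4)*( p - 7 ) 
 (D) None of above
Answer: C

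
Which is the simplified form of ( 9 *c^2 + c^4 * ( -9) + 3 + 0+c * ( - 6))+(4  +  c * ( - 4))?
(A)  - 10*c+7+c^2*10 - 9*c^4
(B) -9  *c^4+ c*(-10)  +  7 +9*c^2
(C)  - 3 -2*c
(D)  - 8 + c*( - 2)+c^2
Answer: B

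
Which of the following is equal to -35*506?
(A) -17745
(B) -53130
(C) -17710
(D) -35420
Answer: C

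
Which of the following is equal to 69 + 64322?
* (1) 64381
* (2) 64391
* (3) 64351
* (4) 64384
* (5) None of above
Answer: 2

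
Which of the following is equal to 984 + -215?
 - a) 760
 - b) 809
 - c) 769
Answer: c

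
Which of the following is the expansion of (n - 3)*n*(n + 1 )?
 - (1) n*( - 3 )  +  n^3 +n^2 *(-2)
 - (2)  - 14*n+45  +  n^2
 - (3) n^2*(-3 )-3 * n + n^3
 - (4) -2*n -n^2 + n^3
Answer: 1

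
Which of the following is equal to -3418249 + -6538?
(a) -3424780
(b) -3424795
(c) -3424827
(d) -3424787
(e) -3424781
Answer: d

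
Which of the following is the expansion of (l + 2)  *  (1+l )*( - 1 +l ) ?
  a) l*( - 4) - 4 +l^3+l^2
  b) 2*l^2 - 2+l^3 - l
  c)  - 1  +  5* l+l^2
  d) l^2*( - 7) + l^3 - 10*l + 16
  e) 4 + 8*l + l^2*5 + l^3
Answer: b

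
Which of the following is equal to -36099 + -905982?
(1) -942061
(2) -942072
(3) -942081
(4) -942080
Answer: 3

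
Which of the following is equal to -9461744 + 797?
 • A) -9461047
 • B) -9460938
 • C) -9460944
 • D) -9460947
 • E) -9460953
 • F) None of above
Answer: D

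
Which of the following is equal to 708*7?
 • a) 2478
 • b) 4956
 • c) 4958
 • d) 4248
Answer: b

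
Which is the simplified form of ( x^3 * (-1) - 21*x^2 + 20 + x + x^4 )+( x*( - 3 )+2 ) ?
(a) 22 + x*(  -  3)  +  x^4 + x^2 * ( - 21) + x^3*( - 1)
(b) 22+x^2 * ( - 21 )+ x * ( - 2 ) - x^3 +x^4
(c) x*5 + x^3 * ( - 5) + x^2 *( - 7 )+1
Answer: b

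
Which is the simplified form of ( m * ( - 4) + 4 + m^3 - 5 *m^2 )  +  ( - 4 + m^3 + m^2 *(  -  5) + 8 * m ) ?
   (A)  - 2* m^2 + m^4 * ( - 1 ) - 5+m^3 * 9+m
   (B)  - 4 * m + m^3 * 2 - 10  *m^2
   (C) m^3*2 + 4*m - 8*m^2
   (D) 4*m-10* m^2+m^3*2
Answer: D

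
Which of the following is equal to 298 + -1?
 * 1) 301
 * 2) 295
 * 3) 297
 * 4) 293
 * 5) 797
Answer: 3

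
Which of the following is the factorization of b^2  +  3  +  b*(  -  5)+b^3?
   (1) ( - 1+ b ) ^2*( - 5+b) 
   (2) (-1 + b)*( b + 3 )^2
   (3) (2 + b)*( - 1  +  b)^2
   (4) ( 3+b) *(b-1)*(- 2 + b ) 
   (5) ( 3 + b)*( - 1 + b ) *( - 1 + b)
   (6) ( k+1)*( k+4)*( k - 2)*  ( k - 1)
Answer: 5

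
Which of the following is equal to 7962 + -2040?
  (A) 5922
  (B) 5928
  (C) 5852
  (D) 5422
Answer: A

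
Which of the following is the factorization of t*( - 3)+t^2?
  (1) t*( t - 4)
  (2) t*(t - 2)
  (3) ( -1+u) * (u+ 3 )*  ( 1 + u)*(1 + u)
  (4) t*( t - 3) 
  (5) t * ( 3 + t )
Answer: 4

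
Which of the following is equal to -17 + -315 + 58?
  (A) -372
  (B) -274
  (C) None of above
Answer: B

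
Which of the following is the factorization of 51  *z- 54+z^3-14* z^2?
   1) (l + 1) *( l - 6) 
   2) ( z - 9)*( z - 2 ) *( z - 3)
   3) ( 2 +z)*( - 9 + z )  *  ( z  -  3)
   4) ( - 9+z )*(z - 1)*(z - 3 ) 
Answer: 2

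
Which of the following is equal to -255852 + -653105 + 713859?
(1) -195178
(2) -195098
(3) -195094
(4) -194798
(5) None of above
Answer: 2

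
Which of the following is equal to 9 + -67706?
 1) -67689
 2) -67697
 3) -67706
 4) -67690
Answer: 2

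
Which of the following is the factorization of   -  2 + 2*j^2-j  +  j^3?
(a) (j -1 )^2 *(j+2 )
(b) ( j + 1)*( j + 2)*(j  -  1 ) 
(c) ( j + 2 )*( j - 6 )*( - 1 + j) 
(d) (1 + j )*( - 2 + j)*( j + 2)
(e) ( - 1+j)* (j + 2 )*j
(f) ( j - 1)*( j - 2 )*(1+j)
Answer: b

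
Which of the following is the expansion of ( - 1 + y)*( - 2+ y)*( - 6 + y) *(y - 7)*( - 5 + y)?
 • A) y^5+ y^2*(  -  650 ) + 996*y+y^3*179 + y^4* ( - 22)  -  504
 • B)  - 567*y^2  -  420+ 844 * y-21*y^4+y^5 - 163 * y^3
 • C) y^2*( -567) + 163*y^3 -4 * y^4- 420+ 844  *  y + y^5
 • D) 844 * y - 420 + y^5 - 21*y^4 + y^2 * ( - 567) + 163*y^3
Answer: D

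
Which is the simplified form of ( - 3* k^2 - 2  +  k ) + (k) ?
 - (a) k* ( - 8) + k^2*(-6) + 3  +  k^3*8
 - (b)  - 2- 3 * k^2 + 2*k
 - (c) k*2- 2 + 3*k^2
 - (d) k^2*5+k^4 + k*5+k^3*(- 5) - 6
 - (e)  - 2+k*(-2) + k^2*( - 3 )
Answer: b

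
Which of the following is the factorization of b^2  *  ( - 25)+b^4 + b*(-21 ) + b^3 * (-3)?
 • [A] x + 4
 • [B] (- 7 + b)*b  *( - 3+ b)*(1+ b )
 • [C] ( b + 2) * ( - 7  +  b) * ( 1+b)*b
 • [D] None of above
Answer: D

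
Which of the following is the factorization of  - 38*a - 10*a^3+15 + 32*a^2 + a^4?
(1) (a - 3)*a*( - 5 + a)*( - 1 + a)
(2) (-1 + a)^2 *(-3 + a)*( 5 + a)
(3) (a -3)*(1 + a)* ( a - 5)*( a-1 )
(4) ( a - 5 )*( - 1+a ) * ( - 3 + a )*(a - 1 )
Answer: 4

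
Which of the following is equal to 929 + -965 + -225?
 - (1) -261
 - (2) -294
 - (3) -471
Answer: 1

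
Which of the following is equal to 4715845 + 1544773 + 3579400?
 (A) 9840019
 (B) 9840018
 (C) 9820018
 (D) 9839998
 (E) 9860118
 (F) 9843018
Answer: B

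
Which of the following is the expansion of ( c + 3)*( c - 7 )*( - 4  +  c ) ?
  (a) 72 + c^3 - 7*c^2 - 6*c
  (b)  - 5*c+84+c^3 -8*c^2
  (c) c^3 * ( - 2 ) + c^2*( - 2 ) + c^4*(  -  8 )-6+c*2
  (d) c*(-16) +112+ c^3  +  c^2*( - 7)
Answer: b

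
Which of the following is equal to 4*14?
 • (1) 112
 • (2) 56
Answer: 2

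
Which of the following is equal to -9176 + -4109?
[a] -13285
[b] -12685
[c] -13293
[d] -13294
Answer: a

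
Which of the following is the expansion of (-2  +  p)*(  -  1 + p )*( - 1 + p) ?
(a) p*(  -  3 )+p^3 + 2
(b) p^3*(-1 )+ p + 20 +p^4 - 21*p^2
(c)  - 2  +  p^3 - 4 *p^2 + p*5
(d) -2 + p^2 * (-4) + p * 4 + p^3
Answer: c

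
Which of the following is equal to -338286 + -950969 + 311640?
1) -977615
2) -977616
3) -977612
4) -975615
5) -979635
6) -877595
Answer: 1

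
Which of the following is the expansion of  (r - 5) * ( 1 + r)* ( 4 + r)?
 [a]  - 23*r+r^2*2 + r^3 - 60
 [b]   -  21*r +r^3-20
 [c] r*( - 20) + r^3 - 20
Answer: b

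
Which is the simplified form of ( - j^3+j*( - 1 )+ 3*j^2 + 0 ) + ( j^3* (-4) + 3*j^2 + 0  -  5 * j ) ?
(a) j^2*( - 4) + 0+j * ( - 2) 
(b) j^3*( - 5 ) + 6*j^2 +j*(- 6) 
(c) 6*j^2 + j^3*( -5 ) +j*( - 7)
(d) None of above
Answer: b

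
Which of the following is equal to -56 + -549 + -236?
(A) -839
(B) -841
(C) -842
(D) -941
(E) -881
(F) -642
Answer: B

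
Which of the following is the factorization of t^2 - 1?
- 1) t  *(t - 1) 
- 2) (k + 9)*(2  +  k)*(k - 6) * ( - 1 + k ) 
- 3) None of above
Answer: 3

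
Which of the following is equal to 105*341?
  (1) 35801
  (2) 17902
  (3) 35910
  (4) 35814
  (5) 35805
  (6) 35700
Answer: 5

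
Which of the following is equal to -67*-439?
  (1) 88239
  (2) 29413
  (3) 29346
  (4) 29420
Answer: 2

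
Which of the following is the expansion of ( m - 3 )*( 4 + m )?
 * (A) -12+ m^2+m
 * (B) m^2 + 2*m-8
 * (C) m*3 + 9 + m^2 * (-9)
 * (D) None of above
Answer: A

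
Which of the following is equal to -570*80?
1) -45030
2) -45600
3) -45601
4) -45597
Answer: 2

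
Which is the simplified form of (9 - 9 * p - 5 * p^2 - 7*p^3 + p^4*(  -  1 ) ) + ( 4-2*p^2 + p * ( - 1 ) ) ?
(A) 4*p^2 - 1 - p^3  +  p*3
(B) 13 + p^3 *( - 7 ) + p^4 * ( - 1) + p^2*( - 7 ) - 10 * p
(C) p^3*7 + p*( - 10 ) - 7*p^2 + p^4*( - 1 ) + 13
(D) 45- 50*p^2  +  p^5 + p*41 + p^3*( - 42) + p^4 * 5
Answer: B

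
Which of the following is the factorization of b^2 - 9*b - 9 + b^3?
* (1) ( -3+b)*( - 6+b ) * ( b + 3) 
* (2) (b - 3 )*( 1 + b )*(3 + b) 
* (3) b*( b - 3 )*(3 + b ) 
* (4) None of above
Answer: 2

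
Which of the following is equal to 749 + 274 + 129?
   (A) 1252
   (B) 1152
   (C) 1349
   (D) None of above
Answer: B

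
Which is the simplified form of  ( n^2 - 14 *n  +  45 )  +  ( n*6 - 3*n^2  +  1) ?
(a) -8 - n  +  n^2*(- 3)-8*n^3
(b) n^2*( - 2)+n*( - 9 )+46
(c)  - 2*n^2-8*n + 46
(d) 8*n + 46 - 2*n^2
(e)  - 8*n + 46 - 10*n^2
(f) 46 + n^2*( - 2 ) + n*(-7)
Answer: c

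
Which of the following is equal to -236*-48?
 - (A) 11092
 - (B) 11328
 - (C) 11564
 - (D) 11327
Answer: B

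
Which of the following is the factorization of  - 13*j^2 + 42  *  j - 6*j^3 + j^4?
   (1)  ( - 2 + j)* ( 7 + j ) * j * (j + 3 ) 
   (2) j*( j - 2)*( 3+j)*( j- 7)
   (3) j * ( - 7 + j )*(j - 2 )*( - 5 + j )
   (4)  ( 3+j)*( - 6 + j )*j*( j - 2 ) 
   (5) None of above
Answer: 2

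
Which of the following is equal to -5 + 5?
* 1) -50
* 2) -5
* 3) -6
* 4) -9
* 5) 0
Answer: 5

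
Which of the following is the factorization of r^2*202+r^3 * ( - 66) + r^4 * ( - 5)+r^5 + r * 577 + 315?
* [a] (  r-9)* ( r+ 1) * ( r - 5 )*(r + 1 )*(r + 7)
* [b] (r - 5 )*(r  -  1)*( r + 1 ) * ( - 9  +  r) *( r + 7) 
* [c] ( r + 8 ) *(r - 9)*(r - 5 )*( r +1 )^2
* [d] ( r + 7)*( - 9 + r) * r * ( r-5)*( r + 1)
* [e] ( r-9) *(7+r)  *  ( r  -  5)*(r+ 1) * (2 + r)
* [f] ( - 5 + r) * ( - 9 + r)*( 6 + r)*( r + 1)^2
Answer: a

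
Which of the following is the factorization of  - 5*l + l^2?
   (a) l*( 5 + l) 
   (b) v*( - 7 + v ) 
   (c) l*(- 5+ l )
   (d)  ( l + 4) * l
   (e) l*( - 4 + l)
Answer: c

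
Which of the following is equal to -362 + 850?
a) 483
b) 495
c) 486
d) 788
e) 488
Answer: e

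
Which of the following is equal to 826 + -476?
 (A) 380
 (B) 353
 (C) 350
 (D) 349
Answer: C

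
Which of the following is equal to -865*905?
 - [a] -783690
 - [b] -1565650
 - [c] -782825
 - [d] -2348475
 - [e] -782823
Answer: c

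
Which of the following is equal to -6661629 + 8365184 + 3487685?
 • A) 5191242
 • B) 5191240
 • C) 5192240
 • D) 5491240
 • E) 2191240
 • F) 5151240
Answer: B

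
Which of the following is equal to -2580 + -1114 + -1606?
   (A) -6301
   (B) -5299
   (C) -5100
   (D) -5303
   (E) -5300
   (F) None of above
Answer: E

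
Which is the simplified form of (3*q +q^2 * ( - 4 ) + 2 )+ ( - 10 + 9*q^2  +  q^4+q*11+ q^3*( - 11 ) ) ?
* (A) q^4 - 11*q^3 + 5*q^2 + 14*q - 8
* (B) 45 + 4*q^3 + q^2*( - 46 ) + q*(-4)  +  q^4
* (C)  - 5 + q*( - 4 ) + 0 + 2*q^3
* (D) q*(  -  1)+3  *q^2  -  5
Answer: A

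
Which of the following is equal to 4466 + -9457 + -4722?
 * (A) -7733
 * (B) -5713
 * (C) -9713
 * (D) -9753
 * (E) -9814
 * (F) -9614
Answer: C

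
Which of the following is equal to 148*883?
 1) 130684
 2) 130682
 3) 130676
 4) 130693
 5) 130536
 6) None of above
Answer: 1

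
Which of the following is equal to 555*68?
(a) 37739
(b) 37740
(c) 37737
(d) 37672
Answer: b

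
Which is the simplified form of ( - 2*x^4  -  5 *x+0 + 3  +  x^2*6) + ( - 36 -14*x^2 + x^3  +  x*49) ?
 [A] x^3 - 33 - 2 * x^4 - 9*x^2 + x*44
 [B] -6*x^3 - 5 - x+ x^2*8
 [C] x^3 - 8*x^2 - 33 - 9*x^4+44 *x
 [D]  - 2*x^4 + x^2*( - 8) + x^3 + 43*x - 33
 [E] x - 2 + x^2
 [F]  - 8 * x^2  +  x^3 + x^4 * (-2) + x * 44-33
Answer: F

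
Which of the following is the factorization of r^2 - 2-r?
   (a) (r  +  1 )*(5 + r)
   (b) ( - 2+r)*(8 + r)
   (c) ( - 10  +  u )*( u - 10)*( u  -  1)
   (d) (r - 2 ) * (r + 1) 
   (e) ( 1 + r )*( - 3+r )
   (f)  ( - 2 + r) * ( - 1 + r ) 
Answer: d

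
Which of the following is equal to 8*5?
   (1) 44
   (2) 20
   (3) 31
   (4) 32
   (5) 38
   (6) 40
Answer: 6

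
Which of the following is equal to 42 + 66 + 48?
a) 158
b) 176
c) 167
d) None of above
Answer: d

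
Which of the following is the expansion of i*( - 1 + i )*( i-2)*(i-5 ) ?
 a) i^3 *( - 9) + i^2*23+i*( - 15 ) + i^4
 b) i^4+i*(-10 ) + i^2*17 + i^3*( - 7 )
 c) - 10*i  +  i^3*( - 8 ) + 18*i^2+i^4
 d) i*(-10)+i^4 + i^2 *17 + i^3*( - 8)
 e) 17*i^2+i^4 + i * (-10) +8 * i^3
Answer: d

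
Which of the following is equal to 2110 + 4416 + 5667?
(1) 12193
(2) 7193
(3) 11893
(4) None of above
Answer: 1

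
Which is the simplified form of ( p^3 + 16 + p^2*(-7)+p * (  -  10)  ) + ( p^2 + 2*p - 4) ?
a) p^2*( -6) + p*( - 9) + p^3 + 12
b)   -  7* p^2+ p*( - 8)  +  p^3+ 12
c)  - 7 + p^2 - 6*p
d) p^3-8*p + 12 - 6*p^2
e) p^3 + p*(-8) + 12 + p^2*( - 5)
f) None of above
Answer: d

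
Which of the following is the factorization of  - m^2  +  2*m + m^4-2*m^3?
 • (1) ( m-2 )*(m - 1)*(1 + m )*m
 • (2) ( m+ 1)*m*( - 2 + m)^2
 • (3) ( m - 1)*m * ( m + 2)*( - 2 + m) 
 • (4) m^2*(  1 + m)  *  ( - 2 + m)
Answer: 1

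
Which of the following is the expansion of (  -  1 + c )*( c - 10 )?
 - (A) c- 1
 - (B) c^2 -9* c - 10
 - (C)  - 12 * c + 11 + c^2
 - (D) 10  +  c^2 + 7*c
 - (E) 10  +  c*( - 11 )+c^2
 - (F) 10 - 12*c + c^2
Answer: E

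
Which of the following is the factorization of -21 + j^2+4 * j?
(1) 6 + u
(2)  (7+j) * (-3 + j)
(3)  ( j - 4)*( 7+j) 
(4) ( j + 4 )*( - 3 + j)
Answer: 2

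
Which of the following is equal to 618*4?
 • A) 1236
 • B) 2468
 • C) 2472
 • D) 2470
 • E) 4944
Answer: C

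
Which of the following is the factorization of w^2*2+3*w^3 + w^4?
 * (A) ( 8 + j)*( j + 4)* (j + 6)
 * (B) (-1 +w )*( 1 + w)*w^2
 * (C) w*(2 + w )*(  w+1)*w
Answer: C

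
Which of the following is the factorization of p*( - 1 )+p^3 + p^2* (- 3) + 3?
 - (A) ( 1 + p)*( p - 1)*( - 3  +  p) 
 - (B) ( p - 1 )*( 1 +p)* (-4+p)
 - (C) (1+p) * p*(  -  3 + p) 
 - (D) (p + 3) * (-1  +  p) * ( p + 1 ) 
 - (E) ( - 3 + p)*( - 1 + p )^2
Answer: A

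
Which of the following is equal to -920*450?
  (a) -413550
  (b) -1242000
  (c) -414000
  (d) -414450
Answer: c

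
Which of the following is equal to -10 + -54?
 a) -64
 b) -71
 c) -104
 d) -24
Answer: a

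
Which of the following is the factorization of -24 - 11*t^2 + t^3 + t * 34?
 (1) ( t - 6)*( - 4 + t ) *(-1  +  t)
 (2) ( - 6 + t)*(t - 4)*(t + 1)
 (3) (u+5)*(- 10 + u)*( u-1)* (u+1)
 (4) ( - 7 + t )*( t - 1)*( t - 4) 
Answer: 1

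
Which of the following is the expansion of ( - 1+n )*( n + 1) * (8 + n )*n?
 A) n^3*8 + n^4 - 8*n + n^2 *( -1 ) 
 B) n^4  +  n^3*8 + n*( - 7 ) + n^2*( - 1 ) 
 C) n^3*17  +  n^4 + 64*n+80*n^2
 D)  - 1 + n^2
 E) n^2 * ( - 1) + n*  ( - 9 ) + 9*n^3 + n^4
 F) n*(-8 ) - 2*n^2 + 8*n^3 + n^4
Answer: A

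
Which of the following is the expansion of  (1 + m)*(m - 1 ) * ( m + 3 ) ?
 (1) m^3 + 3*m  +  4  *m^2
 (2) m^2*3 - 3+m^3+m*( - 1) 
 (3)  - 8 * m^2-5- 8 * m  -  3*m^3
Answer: 2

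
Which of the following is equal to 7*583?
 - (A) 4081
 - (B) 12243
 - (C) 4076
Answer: A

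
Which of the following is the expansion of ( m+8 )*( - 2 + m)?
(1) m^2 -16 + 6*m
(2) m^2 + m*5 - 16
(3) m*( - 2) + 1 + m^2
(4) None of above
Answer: 1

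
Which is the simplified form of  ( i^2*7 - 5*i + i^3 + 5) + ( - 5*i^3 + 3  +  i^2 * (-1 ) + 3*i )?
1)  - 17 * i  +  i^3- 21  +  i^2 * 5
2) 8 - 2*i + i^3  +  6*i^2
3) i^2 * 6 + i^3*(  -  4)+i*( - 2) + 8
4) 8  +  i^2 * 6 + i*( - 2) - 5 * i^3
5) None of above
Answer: 3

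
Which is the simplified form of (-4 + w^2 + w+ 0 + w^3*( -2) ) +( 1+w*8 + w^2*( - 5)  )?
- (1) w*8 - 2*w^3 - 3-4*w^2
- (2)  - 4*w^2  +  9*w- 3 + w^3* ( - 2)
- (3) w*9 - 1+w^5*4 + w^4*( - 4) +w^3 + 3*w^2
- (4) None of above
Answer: 2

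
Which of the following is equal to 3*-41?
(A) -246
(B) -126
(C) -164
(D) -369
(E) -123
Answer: E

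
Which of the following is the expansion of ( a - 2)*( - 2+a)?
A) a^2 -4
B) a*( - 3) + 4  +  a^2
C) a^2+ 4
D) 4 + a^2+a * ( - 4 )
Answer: D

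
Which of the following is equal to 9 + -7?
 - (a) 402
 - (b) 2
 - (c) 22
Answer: b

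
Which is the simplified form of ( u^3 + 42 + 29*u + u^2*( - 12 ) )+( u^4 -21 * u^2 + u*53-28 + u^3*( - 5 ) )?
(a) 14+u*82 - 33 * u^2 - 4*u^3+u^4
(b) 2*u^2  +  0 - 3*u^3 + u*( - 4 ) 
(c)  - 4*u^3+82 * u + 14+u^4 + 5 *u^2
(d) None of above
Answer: a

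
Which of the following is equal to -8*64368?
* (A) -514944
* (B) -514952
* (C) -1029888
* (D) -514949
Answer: A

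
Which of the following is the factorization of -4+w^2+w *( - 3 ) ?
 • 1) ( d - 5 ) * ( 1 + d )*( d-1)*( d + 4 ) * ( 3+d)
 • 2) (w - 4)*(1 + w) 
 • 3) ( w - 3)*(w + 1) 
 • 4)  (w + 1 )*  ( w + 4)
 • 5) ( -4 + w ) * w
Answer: 2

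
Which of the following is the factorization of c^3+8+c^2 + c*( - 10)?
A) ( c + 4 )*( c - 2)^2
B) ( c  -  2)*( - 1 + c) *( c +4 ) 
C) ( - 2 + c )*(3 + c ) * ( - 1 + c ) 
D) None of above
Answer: B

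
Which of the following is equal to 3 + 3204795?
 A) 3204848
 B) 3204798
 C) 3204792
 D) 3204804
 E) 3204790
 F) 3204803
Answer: B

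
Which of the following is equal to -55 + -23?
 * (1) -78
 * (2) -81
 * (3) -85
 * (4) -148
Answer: 1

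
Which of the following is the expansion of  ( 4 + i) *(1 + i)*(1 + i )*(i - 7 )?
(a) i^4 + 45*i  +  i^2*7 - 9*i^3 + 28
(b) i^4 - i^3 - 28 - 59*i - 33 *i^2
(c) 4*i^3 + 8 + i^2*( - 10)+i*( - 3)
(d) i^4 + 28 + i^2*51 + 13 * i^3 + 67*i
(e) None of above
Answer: b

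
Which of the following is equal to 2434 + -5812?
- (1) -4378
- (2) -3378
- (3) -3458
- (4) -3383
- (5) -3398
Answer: 2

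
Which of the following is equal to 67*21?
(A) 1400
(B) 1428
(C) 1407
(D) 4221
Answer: C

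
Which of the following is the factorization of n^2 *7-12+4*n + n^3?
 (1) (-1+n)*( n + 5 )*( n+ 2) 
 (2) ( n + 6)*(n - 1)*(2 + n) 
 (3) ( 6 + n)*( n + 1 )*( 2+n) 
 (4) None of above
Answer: 2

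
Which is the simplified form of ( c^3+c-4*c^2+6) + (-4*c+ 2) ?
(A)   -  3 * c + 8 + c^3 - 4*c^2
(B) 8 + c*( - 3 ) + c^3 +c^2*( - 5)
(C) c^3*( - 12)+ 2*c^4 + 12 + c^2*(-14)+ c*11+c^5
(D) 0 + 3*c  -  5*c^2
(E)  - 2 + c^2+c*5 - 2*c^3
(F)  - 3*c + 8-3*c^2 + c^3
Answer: A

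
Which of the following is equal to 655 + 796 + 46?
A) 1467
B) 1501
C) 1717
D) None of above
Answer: D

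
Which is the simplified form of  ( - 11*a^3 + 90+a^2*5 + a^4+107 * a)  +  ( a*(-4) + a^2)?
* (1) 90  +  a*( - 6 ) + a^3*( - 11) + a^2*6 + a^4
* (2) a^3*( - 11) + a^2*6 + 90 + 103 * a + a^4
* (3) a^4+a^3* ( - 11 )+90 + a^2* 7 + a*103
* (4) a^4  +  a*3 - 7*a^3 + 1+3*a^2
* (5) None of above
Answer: 2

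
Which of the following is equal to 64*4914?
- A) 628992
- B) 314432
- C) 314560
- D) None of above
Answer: D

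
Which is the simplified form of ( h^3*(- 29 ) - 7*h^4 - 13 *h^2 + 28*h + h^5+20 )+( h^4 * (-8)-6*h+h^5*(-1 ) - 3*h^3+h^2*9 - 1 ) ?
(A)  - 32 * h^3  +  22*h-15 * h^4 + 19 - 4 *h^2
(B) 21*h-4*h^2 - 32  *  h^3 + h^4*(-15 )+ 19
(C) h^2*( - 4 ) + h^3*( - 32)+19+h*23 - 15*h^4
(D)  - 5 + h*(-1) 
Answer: A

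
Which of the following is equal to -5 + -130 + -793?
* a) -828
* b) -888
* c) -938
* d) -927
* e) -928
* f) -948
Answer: e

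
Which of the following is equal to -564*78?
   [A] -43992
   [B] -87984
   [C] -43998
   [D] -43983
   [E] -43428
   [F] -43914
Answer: A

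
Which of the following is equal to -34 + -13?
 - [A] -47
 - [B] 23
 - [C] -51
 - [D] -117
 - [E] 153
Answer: A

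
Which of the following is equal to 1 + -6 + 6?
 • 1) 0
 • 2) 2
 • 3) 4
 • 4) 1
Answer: 4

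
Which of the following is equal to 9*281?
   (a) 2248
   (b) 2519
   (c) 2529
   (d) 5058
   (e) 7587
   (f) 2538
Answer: c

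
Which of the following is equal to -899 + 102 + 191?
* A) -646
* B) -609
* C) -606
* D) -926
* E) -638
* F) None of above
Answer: C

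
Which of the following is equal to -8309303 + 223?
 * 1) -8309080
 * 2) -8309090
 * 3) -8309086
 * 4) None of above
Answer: 1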